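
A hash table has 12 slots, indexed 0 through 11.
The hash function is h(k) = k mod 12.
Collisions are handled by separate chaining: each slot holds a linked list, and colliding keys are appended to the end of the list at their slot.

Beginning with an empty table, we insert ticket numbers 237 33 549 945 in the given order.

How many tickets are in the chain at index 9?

237 → bucket 9
33 → bucket 9 (collision)
549 → bucket 9 (collision)
945 → bucket 9 (collision)
Final buckets:
0: _
1: _
2: _
3: _
4: _
5: _
6: _
7: _
8: _
9: 237 -> 33 -> 549 -> 945
10: _
11: _

4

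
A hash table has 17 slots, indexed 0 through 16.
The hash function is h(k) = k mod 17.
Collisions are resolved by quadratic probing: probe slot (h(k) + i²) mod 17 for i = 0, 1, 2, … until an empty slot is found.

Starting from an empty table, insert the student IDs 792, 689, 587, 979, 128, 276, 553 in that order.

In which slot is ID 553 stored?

792 hashes to 10; slot 10 is free => place at 10.
689 hashes to 9; slot 9 is free => place at 9.
587 hashes to 9; 9,10 taken => place at 13.
979 hashes to 10; 10 taken => place at 11.
128 hashes to 9; 9,10,13 taken => place at 1.
276 hashes to 4; slot 4 is free => place at 4.
553 hashes to 9; 9,10,13,1 taken => place at 8.
Table: [., 128, ., ., 276, ., ., ., 553, 689, 792, 979, ., 587, ., ., .]

8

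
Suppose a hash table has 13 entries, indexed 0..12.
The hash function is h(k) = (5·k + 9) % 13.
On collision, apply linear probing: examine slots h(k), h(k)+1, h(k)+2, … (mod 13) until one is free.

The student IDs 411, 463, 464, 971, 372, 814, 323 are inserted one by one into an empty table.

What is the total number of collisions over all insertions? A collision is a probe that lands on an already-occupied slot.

411 hashes to 10; slot 10 is free -> place at 10.
463 hashes to 10; 10 taken -> place at 11.
464 hashes to 2; slot 2 is free -> place at 2.
971 hashes to 2; 2 taken -> place at 3.
372 hashes to 10; 10,11 taken -> place at 12.
814 hashes to 10; 10,11,12 taken -> place at 0.
323 hashes to 12; 12,0 taken -> place at 1.
Table: [814, 323, 464, 971, ., ., ., ., ., ., 411, 463, 372]

9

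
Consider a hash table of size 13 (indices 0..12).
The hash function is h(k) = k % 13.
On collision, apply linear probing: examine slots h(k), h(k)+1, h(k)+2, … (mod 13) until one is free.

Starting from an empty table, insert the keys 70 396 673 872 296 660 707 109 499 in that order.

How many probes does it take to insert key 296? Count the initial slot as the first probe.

70: h=5 => slot 5
396: h=6 => slot 6
673: h=10 => slot 10
872: h=1 => slot 1
296: h=10, probe 10,11 => slot 11
660: h=10, probe 10,11,12 => slot 12
707: h=5, probe 5,6,7 => slot 7
109: h=5, probe 5,6,7,8 => slot 8
499: h=5, probe 5,6,7,8,9 => slot 9
Table: [—, 872, —, —, —, 70, 396, 707, 109, 499, 673, 296, 660]

2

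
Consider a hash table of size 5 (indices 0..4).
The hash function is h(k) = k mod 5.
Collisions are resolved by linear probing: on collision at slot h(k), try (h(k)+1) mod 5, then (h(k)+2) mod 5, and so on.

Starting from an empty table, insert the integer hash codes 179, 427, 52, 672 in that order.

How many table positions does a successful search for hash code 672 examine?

179 hashes to 4; slot 4 is free => place at 4.
427 hashes to 2; slot 2 is free => place at 2.
52 hashes to 2; 2 taken => place at 3.
672 hashes to 2; 2,3,4 taken => place at 0.
Table: [672, —, 427, 52, 179]
Lookup 672: h=2, probe 2,3,4,0 → found at 0.

4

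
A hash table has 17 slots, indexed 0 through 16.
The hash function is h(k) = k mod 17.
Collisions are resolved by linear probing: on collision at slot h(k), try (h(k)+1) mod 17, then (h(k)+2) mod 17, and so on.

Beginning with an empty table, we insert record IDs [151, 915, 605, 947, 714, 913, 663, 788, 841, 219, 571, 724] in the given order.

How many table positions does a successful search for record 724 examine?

10

Insert 151: h=15, slot 15 empty -> index 15.
Insert 915: h=14, slot 14 empty -> index 14.
Insert 605: h=10, slot 10 empty -> index 10.
Insert 947: h=12, slot 12 empty -> index 12.
Insert 714: h=0, slot 0 empty -> index 0.
Insert 913: h=12, slot 12 occupied -> index 13.
Insert 663: h=0, slot 0 occupied -> index 1.
Insert 788: h=6, slot 6 empty -> index 6.
Insert 841: h=8, slot 8 empty -> index 8.
Insert 219: h=15, slot 15 occupied -> index 16.
Insert 571: h=10, slot 10 occupied -> index 11.
Insert 724: h=10, slots 10,11,12,13,14,15,16,0,1 occupied -> index 2.
Table: [714, 663, 724, ., ., ., 788, ., 841, ., 605, 571, 947, 913, 915, 151, 219]
Lookup 724: h=10, probe 10,11,12,13,14,15,16,0,1,2 → found at 2.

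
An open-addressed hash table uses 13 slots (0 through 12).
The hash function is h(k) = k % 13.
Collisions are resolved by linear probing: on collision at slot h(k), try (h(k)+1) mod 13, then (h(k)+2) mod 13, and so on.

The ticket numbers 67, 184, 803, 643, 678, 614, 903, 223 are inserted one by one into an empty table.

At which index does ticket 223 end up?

Insert 67: h=2, slot 2 empty -> index 2.
Insert 184: h=2, slot 2 occupied -> index 3.
Insert 803: h=10, slot 10 empty -> index 10.
Insert 643: h=6, slot 6 empty -> index 6.
Insert 678: h=2, slots 2,3 occupied -> index 4.
Insert 614: h=3, slots 3,4 occupied -> index 5.
Insert 903: h=6, slot 6 occupied -> index 7.
Insert 223: h=2, slots 2,3,4,5,6,7 occupied -> index 8.
Table: [_, _, 67, 184, 678, 614, 643, 903, 223, _, 803, _, _]

8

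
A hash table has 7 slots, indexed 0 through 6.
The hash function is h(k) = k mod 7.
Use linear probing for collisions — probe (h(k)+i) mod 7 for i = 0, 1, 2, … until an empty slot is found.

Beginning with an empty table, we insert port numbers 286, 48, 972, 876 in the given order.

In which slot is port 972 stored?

Insert 286: h=6, slot 6 empty → index 6.
Insert 48: h=6, slot 6 occupied → index 0.
Insert 972: h=6, slots 6,0 occupied → index 1.
Insert 876: h=1, slot 1 occupied → index 2.
Table: [48, 972, 876, —, —, —, 286]

1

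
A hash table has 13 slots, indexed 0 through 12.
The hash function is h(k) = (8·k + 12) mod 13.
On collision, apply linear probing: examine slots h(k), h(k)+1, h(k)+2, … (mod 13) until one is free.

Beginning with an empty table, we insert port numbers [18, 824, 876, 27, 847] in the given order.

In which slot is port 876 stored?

Insert 18: h=0, slot 0 empty → index 0.
Insert 824: h=0, slot 0 occupied → index 1.
Insert 876: h=0, slots 0,1 occupied → index 2.
Insert 27: h=7, slot 7 empty → index 7.
Insert 847: h=2, slot 2 occupied → index 3.
Table: [18, 824, 876, 847, ∅, ∅, ∅, 27, ∅, ∅, ∅, ∅, ∅]

2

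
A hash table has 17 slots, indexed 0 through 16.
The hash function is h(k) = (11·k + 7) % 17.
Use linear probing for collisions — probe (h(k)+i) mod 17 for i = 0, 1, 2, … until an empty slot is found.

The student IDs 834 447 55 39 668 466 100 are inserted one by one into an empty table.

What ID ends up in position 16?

466

834 hashes to 1; slot 1 is free => place at 1.
447 hashes to 11; slot 11 is free => place at 11.
55 hashes to 0; slot 0 is free => place at 0.
39 hashes to 11; 11 taken => place at 12.
668 hashes to 11; 11,12 taken => place at 13.
466 hashes to 16; slot 16 is free => place at 16.
100 hashes to 2; slot 2 is free => place at 2.
Table: [55, 834, 100, ∅, ∅, ∅, ∅, ∅, ∅, ∅, ∅, 447, 39, 668, ∅, ∅, 466]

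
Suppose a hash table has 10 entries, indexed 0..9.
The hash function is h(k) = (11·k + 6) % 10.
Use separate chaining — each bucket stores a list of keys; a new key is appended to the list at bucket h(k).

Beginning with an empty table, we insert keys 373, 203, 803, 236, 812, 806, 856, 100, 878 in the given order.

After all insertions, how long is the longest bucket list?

373 → bucket 9
203 → bucket 9 (collision)
803 → bucket 9 (collision)
236 → bucket 2
812 → bucket 8
806 → bucket 2 (collision)
856 → bucket 2 (collision)
100 → bucket 6
878 → bucket 4
Final buckets:
0: .
1: .
2: 236 -> 806 -> 856
3: .
4: 878
5: .
6: 100
7: .
8: 812
9: 373 -> 203 -> 803

3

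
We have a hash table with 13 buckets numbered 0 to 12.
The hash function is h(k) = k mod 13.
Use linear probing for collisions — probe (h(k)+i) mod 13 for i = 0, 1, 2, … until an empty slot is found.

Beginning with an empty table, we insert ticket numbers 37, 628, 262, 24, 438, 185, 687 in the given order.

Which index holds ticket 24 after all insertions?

Insert 37: h=11, slot 11 empty → index 11.
Insert 628: h=4, slot 4 empty → index 4.
Insert 262: h=2, slot 2 empty → index 2.
Insert 24: h=11, slot 11 occupied → index 12.
Insert 438: h=9, slot 9 empty → index 9.
Insert 185: h=3, slot 3 empty → index 3.
Insert 687: h=11, slots 11,12 occupied → index 0.
Table: [687, ∅, 262, 185, 628, ∅, ∅, ∅, ∅, 438, ∅, 37, 24]

12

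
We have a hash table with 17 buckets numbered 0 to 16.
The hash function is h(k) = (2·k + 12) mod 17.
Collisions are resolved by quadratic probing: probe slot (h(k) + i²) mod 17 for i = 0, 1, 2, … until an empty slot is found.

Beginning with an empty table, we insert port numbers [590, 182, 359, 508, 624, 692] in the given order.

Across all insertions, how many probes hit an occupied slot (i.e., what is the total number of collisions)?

6

590 hashes to 2; slot 2 is free → place at 2.
182 hashes to 2; 2 taken → place at 3.
359 hashes to 16; slot 16 is free → place at 16.
508 hashes to 8; slot 8 is free → place at 8.
624 hashes to 2; 2,3 taken → place at 6.
692 hashes to 2; 2,3,6 taken → place at 11.
Table: [-, -, 590, 182, -, -, 624, -, 508, -, -, 692, -, -, -, -, 359]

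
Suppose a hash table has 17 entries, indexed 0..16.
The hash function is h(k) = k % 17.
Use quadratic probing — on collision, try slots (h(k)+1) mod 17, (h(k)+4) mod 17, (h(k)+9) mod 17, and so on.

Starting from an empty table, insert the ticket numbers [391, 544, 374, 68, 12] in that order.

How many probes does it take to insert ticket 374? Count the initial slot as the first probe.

391: h=0 -> slot 0
544: h=0, probe 0,1 -> slot 1
374: h=0, probe 0,1,4 -> slot 4
68: h=0, probe 0,1,4,9 -> slot 9
12: h=12 -> slot 12
Table: [391, 544, -, -, 374, -, -, -, -, 68, -, -, 12, -, -, -, -]

3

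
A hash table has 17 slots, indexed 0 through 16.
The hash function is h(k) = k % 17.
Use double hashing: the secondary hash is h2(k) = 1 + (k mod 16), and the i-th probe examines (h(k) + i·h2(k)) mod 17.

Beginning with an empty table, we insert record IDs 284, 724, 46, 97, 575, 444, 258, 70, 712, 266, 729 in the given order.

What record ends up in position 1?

284: h=12 -> slot 12
724: h=10 -> slot 10
46: h=12, h2=15, probe 12,10,8 -> slot 8
97: h=12, h2=2, probe 12,14 -> slot 14
575: h=14, h2=16, probe 14,13 -> slot 13
444: h=2 -> slot 2
258: h=3 -> slot 3
70: h=2, h2=7, probe 2,9 -> slot 9
712: h=15 -> slot 15
266: h=11 -> slot 11
729: h=15, h2=10, probe 15,8,1 -> slot 1
Table: [—, 729, 444, 258, —, —, —, —, 46, 70, 724, 266, 284, 575, 97, 712, —]

729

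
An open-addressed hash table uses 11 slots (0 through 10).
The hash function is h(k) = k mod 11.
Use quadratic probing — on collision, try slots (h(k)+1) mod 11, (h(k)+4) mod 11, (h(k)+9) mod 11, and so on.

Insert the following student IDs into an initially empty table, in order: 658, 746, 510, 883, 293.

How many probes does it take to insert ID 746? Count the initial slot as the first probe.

2

Insert 658: h=9, slot 9 empty => index 9.
Insert 746: h=9, slot 9 occupied => index 10.
Insert 510: h=4, slot 4 empty => index 4.
Insert 883: h=3, slot 3 empty => index 3.
Insert 293: h=7, slot 7 empty => index 7.
Table: [_, _, _, 883, 510, _, _, 293, _, 658, 746]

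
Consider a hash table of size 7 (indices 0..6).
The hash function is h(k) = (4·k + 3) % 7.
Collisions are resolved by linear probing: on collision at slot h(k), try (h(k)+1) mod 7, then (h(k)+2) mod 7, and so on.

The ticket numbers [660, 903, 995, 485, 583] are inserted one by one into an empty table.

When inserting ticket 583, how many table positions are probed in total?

Insert 660: h=4, slot 4 empty -> index 4.
Insert 903: h=3, slot 3 empty -> index 3.
Insert 995: h=0, slot 0 empty -> index 0.
Insert 485: h=4, slot 4 occupied -> index 5.
Insert 583: h=4, slots 4,5 occupied -> index 6.
Table: [995, ∅, ∅, 903, 660, 485, 583]

3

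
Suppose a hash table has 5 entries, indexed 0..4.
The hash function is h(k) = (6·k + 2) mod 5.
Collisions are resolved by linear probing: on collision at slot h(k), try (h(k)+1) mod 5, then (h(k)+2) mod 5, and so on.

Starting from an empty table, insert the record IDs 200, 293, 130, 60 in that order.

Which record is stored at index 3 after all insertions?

130

Insert 200: h=2, slot 2 empty → index 2.
Insert 293: h=0, slot 0 empty → index 0.
Insert 130: h=2, slot 2 occupied → index 3.
Insert 60: h=2, slots 2,3 occupied → index 4.
Table: [293, _, 200, 130, 60]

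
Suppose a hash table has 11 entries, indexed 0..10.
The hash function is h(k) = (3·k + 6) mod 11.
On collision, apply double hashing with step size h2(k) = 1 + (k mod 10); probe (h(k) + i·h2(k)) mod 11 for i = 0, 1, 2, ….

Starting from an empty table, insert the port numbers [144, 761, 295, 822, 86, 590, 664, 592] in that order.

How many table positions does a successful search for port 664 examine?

Insert 144: h=9, slot 9 empty -> index 9.
Insert 761: h=1, slot 1 empty -> index 1.
Insert 295: h=0, slot 0 empty -> index 0.
Insert 822: h=8, slot 8 empty -> index 8.
Insert 86: h=0, h2=7, slot 0 occupied -> index 7.
Insert 590: h=5, slot 5 empty -> index 5.
Insert 664: h=7, h2=5, slots 7,1 occupied -> index 6.
Insert 592: h=0, h2=3, slot 0 occupied -> index 3.
Table: [295, 761, -, 592, -, 590, 664, 86, 822, 144, -]
Lookup 664: h=7, h2=5, probe 7,1,6 → found at 6.

3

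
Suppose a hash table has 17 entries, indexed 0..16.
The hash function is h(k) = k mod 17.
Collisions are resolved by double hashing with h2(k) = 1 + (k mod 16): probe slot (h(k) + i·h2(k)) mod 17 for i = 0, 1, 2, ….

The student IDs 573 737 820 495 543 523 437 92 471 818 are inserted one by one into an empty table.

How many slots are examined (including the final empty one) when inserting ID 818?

573: h=12 → slot 12
737: h=6 → slot 6
820: h=4 → slot 4
495: h=2 → slot 2
543: h=16 → slot 16
523: h=13 → slot 13
437: h=12, h2=6, probe 12,1 → slot 1
92: h=7 → slot 7
471: h=12, h2=8, probe 12,3 → slot 3
818: h=2, h2=3, probe 2,5 → slot 5
Table: [., 437, 495, 471, 820, 818, 737, 92, ., ., ., ., 573, 523, ., ., 543]

2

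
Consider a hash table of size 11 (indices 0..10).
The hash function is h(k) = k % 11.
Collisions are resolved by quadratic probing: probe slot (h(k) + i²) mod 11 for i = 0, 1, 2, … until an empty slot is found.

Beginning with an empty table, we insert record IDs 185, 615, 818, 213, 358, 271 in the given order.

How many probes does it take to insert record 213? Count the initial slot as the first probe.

Insert 185: h=9, slot 9 empty → index 9.
Insert 615: h=10, slot 10 empty → index 10.
Insert 818: h=4, slot 4 empty → index 4.
Insert 213: h=4, slot 4 occupied → index 5.
Insert 358: h=6, slot 6 empty → index 6.
Insert 271: h=7, slot 7 empty → index 7.
Table: [—, —, —, —, 818, 213, 358, 271, —, 185, 615]

2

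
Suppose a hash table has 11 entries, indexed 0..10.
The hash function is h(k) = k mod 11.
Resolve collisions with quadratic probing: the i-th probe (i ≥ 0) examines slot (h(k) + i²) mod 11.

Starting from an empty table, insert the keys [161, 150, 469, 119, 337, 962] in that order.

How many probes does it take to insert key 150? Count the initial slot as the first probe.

2

Insert 161: h=7, slot 7 empty => index 7.
Insert 150: h=7, slot 7 occupied => index 8.
Insert 469: h=7, slots 7,8 occupied => index 0.
Insert 119: h=9, slot 9 empty => index 9.
Insert 337: h=7, slots 7,8,0 occupied => index 5.
Insert 962: h=5, slot 5 occupied => index 6.
Table: [469, _, _, _, _, 337, 962, 161, 150, 119, _]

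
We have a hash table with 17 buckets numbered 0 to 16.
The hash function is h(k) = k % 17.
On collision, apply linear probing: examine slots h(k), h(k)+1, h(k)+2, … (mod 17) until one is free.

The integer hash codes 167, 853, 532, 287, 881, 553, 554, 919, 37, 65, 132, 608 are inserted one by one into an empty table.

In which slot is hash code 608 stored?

167 hashes to 14; slot 14 is free -> place at 14.
853 hashes to 3; slot 3 is free -> place at 3.
532 hashes to 5; slot 5 is free -> place at 5.
287 hashes to 15; slot 15 is free -> place at 15.
881 hashes to 14; 14,15 taken -> place at 16.
553 hashes to 9; slot 9 is free -> place at 9.
554 hashes to 10; slot 10 is free -> place at 10.
919 hashes to 1; slot 1 is free -> place at 1.
37 hashes to 3; 3 taken -> place at 4.
65 hashes to 14; 14,15,16 taken -> place at 0.
132 hashes to 13; slot 13 is free -> place at 13.
608 hashes to 13; 13,14,15,16,0,1 taken -> place at 2.
Table: [65, 919, 608, 853, 37, 532, _, _, _, 553, 554, _, _, 132, 167, 287, 881]

2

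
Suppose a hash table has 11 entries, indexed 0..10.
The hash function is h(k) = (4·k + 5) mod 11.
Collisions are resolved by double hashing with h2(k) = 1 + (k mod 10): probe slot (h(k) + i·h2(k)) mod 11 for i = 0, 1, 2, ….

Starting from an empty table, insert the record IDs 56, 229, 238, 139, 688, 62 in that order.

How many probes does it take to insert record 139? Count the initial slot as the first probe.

2

Insert 56: h=9, slot 9 empty -> index 9.
Insert 229: h=8, slot 8 empty -> index 8.
Insert 238: h=0, slot 0 empty -> index 0.
Insert 139: h=0, h2=10, slot 0 occupied -> index 10.
Insert 688: h=7, slot 7 empty -> index 7.
Insert 62: h=0, h2=3, slot 0 occupied -> index 3.
Table: [238, —, —, 62, —, —, —, 688, 229, 56, 139]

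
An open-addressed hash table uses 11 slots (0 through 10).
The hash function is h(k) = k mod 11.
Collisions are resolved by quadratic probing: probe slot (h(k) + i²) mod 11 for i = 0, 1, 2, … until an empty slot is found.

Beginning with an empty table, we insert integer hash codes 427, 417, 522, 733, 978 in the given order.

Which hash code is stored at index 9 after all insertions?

427: h=9 -> slot 9
417: h=10 -> slot 10
522: h=5 -> slot 5
733: h=7 -> slot 7
978: h=10, probe 10,0 -> slot 0
Table: [978, _, _, _, _, 522, _, 733, _, 427, 417]

427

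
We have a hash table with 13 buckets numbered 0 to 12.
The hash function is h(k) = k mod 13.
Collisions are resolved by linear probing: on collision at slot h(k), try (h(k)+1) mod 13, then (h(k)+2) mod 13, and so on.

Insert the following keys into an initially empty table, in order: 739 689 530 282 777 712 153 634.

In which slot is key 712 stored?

1

739 hashes to 11; slot 11 is free → place at 11.
689 hashes to 0; slot 0 is free → place at 0.
530 hashes to 10; slot 10 is free → place at 10.
282 hashes to 9; slot 9 is free → place at 9.
777 hashes to 10; 10,11 taken → place at 12.
712 hashes to 10; 10,11,12,0 taken → place at 1.
153 hashes to 10; 10,11,12,0,1 taken → place at 2.
634 hashes to 10; 10,11,12,0,1,2 taken → place at 3.
Table: [689, 712, 153, 634, —, —, —, —, —, 282, 530, 739, 777]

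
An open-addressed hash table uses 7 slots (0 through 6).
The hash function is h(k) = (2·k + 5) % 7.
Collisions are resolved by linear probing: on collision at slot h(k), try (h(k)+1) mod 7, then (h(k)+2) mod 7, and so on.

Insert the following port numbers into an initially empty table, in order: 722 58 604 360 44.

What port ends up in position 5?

44

722: h=0 -> slot 0
58: h=2 -> slot 2
604: h=2, probe 2,3 -> slot 3
360: h=4 -> slot 4
44: h=2, probe 2,3,4,5 -> slot 5
Table: [722, -, 58, 604, 360, 44, -]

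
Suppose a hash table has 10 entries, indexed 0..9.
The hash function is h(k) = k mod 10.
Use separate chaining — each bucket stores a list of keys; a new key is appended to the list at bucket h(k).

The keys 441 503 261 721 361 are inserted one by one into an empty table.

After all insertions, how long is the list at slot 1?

Insert 441: h=1, bucket 1 empty -> new chain.
Insert 503: h=3, bucket 3 empty -> new chain.
Insert 261: h=1, bucket 1 nonempty -> append to chain.
Insert 721: h=1, bucket 1 nonempty -> append to chain.
Insert 361: h=1, bucket 1 nonempty -> append to chain.
Final buckets:
0: -
1: 441 -> 261 -> 721 -> 361
2: -
3: 503
4: -
5: -
6: -
7: -
8: -
9: -

4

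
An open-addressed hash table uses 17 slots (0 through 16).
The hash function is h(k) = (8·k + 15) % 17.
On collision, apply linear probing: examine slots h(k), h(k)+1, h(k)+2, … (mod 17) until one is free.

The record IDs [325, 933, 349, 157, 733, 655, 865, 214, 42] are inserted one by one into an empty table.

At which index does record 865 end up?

325: h=14 -> slot 14
933: h=16 -> slot 16
349: h=2 -> slot 2
157: h=13 -> slot 13
733: h=14, probe 14,15 -> slot 15
655: h=2, probe 2,3 -> slot 3
865: h=16, probe 16,0 -> slot 0
214: h=10 -> slot 10
42: h=11 -> slot 11
Table: [865, -, 349, 655, -, -, -, -, -, -, 214, 42, -, 157, 325, 733, 933]

0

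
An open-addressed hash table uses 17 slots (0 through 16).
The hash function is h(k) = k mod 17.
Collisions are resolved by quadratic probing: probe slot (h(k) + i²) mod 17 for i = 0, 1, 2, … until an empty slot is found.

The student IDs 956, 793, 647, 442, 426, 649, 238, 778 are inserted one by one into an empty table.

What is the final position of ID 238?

956 hashes to 4; slot 4 is free -> place at 4.
793 hashes to 11; slot 11 is free -> place at 11.
647 hashes to 1; slot 1 is free -> place at 1.
442 hashes to 0; slot 0 is free -> place at 0.
426 hashes to 1; 1 taken -> place at 2.
649 hashes to 3; slot 3 is free -> place at 3.
238 hashes to 0; 0,1,4 taken -> place at 9.
778 hashes to 13; slot 13 is free -> place at 13.
Table: [442, 647, 426, 649, 956, —, —, —, —, 238, —, 793, —, 778, —, —, —]

9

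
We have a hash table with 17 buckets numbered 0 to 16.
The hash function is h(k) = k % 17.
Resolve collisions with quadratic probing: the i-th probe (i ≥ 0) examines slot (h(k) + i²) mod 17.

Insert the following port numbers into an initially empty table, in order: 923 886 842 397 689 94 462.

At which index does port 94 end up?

Insert 923: h=5, slot 5 empty → index 5.
Insert 886: h=2, slot 2 empty → index 2.
Insert 842: h=9, slot 9 empty → index 9.
Insert 397: h=6, slot 6 empty → index 6.
Insert 689: h=9, slot 9 occupied → index 10.
Insert 94: h=9, slots 9,10 occupied → index 13.
Insert 462: h=3, slot 3 empty → index 3.
Table: [∅, ∅, 886, 462, ∅, 923, 397, ∅, ∅, 842, 689, ∅, ∅, 94, ∅, ∅, ∅]

13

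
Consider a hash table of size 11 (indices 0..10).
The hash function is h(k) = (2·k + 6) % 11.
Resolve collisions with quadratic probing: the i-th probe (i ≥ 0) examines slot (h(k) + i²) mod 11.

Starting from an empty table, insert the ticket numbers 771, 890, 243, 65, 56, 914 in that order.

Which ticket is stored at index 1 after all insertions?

771: h=8 → slot 8
890: h=4 → slot 4
243: h=8, probe 8,9 → slot 9
65: h=4, probe 4,5 → slot 5
56: h=8, probe 8,9,1 → slot 1
914: h=8, probe 8,9,1,6 → slot 6
Table: [., 56, ., ., 890, 65, 914, ., 771, 243, .]

56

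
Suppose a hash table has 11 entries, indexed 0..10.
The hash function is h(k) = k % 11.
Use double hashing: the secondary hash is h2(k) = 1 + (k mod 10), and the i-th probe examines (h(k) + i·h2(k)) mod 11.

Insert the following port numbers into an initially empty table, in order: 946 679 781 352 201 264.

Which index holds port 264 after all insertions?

946: h=0 → slot 0
679: h=8 → slot 8
781: h=0, h2=2, probe 0,2 → slot 2
352: h=0, h2=3, probe 0,3 → slot 3
201: h=3, h2=2, probe 3,5 → slot 5
264: h=0, h2=5, probe 0,5,10 → slot 10
Table: [946, —, 781, 352, —, 201, —, —, 679, —, 264]

10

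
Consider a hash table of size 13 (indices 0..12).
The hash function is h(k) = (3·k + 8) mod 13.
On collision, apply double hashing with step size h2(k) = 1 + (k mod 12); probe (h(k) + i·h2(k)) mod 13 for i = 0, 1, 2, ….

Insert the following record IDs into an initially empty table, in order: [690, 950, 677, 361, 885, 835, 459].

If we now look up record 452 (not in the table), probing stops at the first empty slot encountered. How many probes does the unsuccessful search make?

Insert 690: h=11, slot 11 empty → index 11.
Insert 950: h=11, h2=3, slot 11 occupied → index 1.
Insert 677: h=11, h2=6, slot 11 occupied → index 4.
Insert 361: h=12, slot 12 empty → index 12.
Insert 885: h=11, h2=10, slot 11 occupied → index 8.
Insert 835: h=4, h2=8, slots 4,12 occupied → index 7.
Insert 459: h=7, h2=4, slots 7,11 occupied → index 2.
Table: [∅, 950, 459, ∅, 677, ∅, ∅, 835, 885, ∅, ∅, 690, 361]
Lookup 452: h=12, h2=9, probe 12,8,4,0 → slot 0 empty, not found.

4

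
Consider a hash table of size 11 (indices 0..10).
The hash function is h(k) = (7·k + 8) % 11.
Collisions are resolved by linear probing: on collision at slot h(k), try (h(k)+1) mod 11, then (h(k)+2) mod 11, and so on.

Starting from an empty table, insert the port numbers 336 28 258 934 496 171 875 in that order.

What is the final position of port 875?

336 hashes to 6; slot 6 is free -> place at 6.
28 hashes to 6; 6 taken -> place at 7.
258 hashes to 10; slot 10 is free -> place at 10.
934 hashes to 1; slot 1 is free -> place at 1.
496 hashes to 4; slot 4 is free -> place at 4.
171 hashes to 6; 6,7 taken -> place at 8.
875 hashes to 6; 6,7,8 taken -> place at 9.
Table: [-, 934, -, -, 496, -, 336, 28, 171, 875, 258]

9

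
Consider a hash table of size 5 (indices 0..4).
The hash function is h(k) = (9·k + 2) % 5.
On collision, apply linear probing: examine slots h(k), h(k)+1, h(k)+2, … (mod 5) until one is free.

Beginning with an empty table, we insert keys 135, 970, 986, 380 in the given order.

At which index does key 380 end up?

4

135: h=2 -> slot 2
970: h=2, probe 2,3 -> slot 3
986: h=1 -> slot 1
380: h=2, probe 2,3,4 -> slot 4
Table: [_, 986, 135, 970, 380]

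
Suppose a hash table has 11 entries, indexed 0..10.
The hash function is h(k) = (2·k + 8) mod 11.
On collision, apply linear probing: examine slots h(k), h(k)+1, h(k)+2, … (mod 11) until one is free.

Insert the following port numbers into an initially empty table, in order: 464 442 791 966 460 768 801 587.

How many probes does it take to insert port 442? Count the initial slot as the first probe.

Insert 464: h=1, slot 1 empty -> index 1.
Insert 442: h=1, slot 1 occupied -> index 2.
Insert 791: h=6, slot 6 empty -> index 6.
Insert 966: h=4, slot 4 empty -> index 4.
Insert 460: h=4, slot 4 occupied -> index 5.
Insert 768: h=4, slots 4,5,6 occupied -> index 7.
Insert 801: h=4, slots 4,5,6,7 occupied -> index 8.
Insert 587: h=5, slots 5,6,7,8 occupied -> index 9.
Table: [_, 464, 442, _, 966, 460, 791, 768, 801, 587, _]

2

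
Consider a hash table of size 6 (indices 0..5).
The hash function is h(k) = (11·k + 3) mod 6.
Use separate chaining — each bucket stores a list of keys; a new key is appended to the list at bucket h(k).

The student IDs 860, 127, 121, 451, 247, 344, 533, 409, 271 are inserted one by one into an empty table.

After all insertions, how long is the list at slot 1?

860 -> bucket 1
127 -> bucket 2
121 -> bucket 2 (collision)
451 -> bucket 2 (collision)
247 -> bucket 2 (collision)
344 -> bucket 1 (collision)
533 -> bucket 4
409 -> bucket 2 (collision)
271 -> bucket 2 (collision)
Final buckets:
0: -
1: 860 -> 344
2: 127 -> 121 -> 451 -> 247 -> 409 -> 271
3: -
4: 533
5: -

2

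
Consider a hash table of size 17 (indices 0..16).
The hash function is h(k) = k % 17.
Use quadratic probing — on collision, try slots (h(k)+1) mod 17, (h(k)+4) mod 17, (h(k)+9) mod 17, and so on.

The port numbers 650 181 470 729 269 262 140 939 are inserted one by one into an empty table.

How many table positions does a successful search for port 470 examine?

650 hashes to 4; slot 4 is free -> place at 4.
181 hashes to 11; slot 11 is free -> place at 11.
470 hashes to 11; 11 taken -> place at 12.
729 hashes to 15; slot 15 is free -> place at 15.
269 hashes to 14; slot 14 is free -> place at 14.
262 hashes to 7; slot 7 is free -> place at 7.
140 hashes to 4; 4 taken -> place at 5.
939 hashes to 4; 4,5 taken -> place at 8.
Table: [_, _, _, _, 650, 140, _, 262, 939, _, _, 181, 470, _, 269, 729, _]
Lookup 470: h=11, probe 11,12 → found at 12.

2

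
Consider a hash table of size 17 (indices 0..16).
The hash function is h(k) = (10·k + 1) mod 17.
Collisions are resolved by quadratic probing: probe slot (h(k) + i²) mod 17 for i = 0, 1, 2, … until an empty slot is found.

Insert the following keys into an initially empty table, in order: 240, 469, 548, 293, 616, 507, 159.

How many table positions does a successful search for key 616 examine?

240 hashes to 4; slot 4 is free -> place at 4.
469 hashes to 16; slot 16 is free -> place at 16.
548 hashes to 7; slot 7 is free -> place at 7.
293 hashes to 7; 7 taken -> place at 8.
616 hashes to 7; 7,8 taken -> place at 11.
507 hashes to 5; slot 5 is free -> place at 5.
159 hashes to 10; slot 10 is free -> place at 10.
Table: [-, -, -, -, 240, 507, -, 548, 293, -, 159, 616, -, -, -, -, 469]
Lookup 616: h=7, probe 7,8,11 → found at 11.

3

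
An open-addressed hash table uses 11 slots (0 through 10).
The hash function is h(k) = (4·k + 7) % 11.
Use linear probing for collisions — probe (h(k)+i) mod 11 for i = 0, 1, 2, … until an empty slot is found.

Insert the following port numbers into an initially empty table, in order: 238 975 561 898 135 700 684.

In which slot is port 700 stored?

5

238 hashes to 2; slot 2 is free => place at 2.
975 hashes to 2; 2 taken => place at 3.
561 hashes to 7; slot 7 is free => place at 7.
898 hashes to 2; 2,3 taken => place at 4.
135 hashes to 8; slot 8 is free => place at 8.
700 hashes to 2; 2,3,4 taken => place at 5.
684 hashes to 4; 4,5 taken => place at 6.
Table: [., ., 238, 975, 898, 700, 684, 561, 135, ., .]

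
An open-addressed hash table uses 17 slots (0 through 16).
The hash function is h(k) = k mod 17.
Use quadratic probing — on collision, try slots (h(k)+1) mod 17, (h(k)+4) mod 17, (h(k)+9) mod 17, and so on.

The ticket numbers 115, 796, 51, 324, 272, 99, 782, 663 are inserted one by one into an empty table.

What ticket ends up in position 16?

663

Insert 115: h=13, slot 13 empty => index 13.
Insert 796: h=14, slot 14 empty => index 14.
Insert 51: h=0, slot 0 empty => index 0.
Insert 324: h=1, slot 1 empty => index 1.
Insert 272: h=0, slots 0,1 occupied => index 4.
Insert 99: h=14, slot 14 occupied => index 15.
Insert 782: h=0, slots 0,1,4 occupied => index 9.
Insert 663: h=0, slots 0,1,4,9 occupied => index 16.
Table: [51, 324, _, _, 272, _, _, _, _, 782, _, _, _, 115, 796, 99, 663]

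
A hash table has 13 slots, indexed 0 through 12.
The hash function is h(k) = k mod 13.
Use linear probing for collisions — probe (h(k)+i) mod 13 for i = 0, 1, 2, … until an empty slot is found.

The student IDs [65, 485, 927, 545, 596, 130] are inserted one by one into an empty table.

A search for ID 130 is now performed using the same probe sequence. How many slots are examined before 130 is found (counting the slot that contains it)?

2

65: h=0 → slot 0
485: h=4 → slot 4
927: h=4, probe 4,5 → slot 5
545: h=12 → slot 12
596: h=11 → slot 11
130: h=0, probe 0,1 → slot 1
Table: [65, 130, _, _, 485, 927, _, _, _, _, _, 596, 545]
Lookup 130: h=0, probe 0,1 → found at 1.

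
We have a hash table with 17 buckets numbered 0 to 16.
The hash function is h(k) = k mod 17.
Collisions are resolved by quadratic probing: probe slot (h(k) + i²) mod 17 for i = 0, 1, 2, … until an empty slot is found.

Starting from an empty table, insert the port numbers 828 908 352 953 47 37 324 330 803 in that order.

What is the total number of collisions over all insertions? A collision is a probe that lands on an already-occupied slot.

828 hashes to 12; slot 12 is free -> place at 12.
908 hashes to 7; slot 7 is free -> place at 7.
352 hashes to 12; 12 taken -> place at 13.
953 hashes to 1; slot 1 is free -> place at 1.
47 hashes to 13; 13 taken -> place at 14.
37 hashes to 3; slot 3 is free -> place at 3.
324 hashes to 1; 1 taken -> place at 2.
330 hashes to 7; 7 taken -> place at 8.
803 hashes to 4; slot 4 is free -> place at 4.
Table: [., 953, 324, 37, 803, ., ., 908, 330, ., ., ., 828, 352, 47, ., .]

4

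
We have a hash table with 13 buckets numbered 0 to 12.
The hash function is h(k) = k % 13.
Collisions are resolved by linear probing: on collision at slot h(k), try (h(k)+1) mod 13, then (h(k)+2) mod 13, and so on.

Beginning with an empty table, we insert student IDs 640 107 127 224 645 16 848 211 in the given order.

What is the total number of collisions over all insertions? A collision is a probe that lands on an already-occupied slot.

16

640: h=3 → slot 3
107: h=3, probe 3,4 → slot 4
127: h=10 → slot 10
224: h=3, probe 3,4,5 → slot 5
645: h=8 → slot 8
16: h=3, probe 3,4,5,6 → slot 6
848: h=3, probe 3,4,5,6,7 → slot 7
211: h=3, probe 3,4,5,6,7,8,9 → slot 9
Table: [_, _, _, 640, 107, 224, 16, 848, 645, 211, 127, _, _]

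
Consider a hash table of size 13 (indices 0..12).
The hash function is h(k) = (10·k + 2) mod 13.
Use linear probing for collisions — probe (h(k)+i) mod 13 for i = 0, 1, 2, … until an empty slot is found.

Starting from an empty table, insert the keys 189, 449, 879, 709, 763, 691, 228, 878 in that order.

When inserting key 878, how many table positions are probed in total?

Insert 189: h=7, slot 7 empty => index 7.
Insert 449: h=7, slot 7 occupied => index 8.
Insert 879: h=4, slot 4 empty => index 4.
Insert 709: h=7, slots 7,8 occupied => index 9.
Insert 763: h=1, slot 1 empty => index 1.
Insert 691: h=9, slot 9 occupied => index 10.
Insert 228: h=7, slots 7,8,9,10 occupied => index 11.
Insert 878: h=7, slots 7,8,9,10,11 occupied => index 12.
Table: [∅, 763, ∅, ∅, 879, ∅, ∅, 189, 449, 709, 691, 228, 878]

6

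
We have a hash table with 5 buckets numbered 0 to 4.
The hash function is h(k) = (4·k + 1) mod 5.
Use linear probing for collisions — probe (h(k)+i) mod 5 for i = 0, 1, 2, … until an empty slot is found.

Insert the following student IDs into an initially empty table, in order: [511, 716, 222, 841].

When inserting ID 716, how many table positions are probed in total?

511 hashes to 0; slot 0 is free -> place at 0.
716 hashes to 0; 0 taken -> place at 1.
222 hashes to 4; slot 4 is free -> place at 4.
841 hashes to 0; 0,1 taken -> place at 2.
Table: [511, 716, 841, —, 222]

2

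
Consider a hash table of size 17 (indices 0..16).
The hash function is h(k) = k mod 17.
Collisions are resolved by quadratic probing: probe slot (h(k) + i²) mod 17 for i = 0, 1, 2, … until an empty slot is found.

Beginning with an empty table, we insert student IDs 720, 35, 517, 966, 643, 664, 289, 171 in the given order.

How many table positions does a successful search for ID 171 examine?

720 hashes to 6; slot 6 is free -> place at 6.
35 hashes to 1; slot 1 is free -> place at 1.
517 hashes to 7; slot 7 is free -> place at 7.
966 hashes to 14; slot 14 is free -> place at 14.
643 hashes to 14; 14 taken -> place at 15.
664 hashes to 1; 1 taken -> place at 2.
289 hashes to 0; slot 0 is free -> place at 0.
171 hashes to 1; 1,2 taken -> place at 5.
Table: [289, 35, 664, ., ., 171, 720, 517, ., ., ., ., ., ., 966, 643, .]
Lookup 171: h=1, probe 1,2,5 → found at 5.

3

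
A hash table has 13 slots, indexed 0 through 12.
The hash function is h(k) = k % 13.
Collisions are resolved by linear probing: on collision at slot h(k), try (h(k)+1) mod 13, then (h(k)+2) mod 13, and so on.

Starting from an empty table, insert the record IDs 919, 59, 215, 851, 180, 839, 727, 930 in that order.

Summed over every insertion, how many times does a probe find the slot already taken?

10

Insert 919: h=9, slot 9 empty -> index 9.
Insert 59: h=7, slot 7 empty -> index 7.
Insert 215: h=7, slot 7 occupied -> index 8.
Insert 851: h=6, slot 6 empty -> index 6.
Insert 180: h=11, slot 11 empty -> index 11.
Insert 839: h=7, slots 7,8,9 occupied -> index 10.
Insert 727: h=12, slot 12 empty -> index 12.
Insert 930: h=7, slots 7,8,9,10,11,12 occupied -> index 0.
Table: [930, ∅, ∅, ∅, ∅, ∅, 851, 59, 215, 919, 839, 180, 727]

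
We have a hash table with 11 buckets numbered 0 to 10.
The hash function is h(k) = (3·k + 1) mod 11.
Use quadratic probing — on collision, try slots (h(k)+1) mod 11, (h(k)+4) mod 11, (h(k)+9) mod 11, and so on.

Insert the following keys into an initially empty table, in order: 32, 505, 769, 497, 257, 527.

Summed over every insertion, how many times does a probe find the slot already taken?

9

32 hashes to 9; slot 9 is free => place at 9.
505 hashes to 9; 9 taken => place at 10.
769 hashes to 9; 9,10 taken => place at 2.
497 hashes to 7; slot 7 is free => place at 7.
257 hashes to 2; 2 taken => place at 3.
527 hashes to 9; 9,10,2,7,3 taken => place at 1.
Table: [_, 527, 769, 257, _, _, _, 497, _, 32, 505]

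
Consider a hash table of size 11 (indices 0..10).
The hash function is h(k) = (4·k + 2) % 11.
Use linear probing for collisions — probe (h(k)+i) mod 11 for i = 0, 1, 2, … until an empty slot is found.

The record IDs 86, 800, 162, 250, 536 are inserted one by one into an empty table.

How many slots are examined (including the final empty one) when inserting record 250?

3

86 hashes to 5; slot 5 is free → place at 5.
800 hashes to 1; slot 1 is free → place at 1.
162 hashes to 1; 1 taken → place at 2.
250 hashes to 1; 1,2 taken → place at 3.
536 hashes to 1; 1,2,3 taken → place at 4.
Table: [—, 800, 162, 250, 536, 86, —, —, —, —, —]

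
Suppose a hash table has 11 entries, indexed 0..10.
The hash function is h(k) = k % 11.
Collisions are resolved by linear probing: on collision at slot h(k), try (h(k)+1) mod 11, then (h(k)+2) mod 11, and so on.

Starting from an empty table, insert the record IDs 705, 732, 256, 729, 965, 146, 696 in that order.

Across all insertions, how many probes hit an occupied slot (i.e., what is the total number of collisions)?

Insert 705: h=1, slot 1 empty → index 1.
Insert 732: h=6, slot 6 empty → index 6.
Insert 256: h=3, slot 3 empty → index 3.
Insert 729: h=3, slot 3 occupied → index 4.
Insert 965: h=8, slot 8 empty → index 8.
Insert 146: h=3, slots 3,4 occupied → index 5.
Insert 696: h=3, slots 3,4,5,6 occupied → index 7.
Table: [., 705, ., 256, 729, 146, 732, 696, 965, ., .]

7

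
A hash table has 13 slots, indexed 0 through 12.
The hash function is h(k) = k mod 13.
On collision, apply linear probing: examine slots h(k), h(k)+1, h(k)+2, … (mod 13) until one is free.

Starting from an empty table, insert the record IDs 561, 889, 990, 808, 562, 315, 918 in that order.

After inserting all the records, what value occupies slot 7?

561: h=2 => slot 2
889: h=5 => slot 5
990: h=2, probe 2,3 => slot 3
808: h=2, probe 2,3,4 => slot 4
562: h=3, probe 3,4,5,6 => slot 6
315: h=3, probe 3,4,5,6,7 => slot 7
918: h=8 => slot 8
Table: [-, -, 561, 990, 808, 889, 562, 315, 918, -, -, -, -]

315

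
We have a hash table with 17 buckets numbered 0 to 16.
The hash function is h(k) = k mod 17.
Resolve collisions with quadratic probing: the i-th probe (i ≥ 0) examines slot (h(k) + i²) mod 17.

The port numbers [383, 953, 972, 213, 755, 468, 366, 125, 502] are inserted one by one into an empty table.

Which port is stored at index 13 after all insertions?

468

383: h=9 => slot 9
953: h=1 => slot 1
972: h=3 => slot 3
213: h=9, probe 9,10 => slot 10
755: h=7 => slot 7
468: h=9, probe 9,10,13 => slot 13
366: h=9, probe 9,10,13,1,8 => slot 8
125: h=6 => slot 6
502: h=9, probe 9,10,13,1,8,0 => slot 0
Table: [502, 953, —, 972, —, —, 125, 755, 366, 383, 213, —, —, 468, —, —, —]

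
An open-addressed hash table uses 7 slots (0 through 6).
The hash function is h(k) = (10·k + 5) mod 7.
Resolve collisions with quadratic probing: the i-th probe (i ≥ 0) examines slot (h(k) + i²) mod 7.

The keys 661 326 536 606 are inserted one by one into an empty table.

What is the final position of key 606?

5

Insert 661: h=0, slot 0 empty => index 0.
Insert 326: h=3, slot 3 empty => index 3.
Insert 536: h=3, slot 3 occupied => index 4.
Insert 606: h=3, slots 3,4,0 occupied => index 5.
Table: [661, _, _, 326, 536, 606, _]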